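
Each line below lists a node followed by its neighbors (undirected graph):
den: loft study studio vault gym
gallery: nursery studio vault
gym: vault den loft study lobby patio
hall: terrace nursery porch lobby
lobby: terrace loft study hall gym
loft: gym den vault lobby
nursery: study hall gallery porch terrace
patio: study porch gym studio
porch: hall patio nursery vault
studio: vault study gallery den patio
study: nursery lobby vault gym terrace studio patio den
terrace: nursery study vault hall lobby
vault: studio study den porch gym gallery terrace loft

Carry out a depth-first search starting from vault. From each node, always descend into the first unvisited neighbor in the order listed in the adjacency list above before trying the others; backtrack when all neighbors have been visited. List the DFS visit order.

vault studio study nursery hall terrace lobby loft gym den patio porch gallery

Visit vault
vault → studio
studio → study
study → nursery
nursery → hall
hall → terrace
terrace → lobby
lobby → loft
loft → gym
gym → den
gym → patio
patio → porch
nursery → gallery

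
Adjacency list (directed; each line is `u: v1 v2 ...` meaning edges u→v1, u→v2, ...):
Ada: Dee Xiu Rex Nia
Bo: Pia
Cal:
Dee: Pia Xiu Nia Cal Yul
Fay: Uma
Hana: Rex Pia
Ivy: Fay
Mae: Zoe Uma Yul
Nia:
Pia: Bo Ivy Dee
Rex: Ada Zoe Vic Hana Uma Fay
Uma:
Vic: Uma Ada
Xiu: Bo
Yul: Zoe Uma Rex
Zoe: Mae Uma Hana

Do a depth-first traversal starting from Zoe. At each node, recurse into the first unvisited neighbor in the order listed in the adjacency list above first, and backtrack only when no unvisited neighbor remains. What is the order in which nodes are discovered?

Visit Zoe
Zoe → Mae
Mae → Uma
Mae → Yul
Yul → Rex
Rex → Ada
Ada → Dee
Dee → Pia
Pia → Bo
Pia → Ivy
Ivy → Fay
Dee → Xiu
Dee → Nia
Dee → Cal
Rex → Vic
Rex → Hana

Zoe → Mae → Uma → Yul → Rex → Ada → Dee → Pia → Bo → Ivy → Fay → Xiu → Nia → Cal → Vic → Hana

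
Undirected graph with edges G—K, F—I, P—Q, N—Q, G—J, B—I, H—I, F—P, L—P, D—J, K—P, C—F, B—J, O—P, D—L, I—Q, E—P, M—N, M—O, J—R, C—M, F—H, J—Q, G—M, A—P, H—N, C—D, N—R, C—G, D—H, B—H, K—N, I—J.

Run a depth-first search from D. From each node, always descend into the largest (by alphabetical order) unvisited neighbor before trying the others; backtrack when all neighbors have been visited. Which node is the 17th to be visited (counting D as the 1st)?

Visit D
D → L
L → P
P → Q
Q → N
N → R
R → J
J → I
I → H
H → F
F → C
C → M
M → O
M → G
G → K
H → B
P → E
P → A

Visit order: D, L, P, Q, N, R, J, I, H, F, C, M, O, G, K, B, E, A

E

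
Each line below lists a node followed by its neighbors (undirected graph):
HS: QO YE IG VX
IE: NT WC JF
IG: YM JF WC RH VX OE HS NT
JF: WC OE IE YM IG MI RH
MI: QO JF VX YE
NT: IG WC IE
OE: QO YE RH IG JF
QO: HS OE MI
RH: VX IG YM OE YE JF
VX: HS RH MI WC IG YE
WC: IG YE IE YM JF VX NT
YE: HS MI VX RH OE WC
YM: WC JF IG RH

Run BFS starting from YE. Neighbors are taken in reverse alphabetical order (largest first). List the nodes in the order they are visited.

Visit YE; enqueue WC, VX, RH, OE, MI, HS → queue [WC, VX, RH, OE, MI, HS]
Visit WC; enqueue YM, NT, JF, IG, IE → queue [VX, RH, OE, MI, HS, YM, NT, JF, IG, IE]
Visit VX → queue [RH, OE, MI, HS, YM, NT, JF, IG, IE]
Visit RH → queue [OE, MI, HS, YM, NT, JF, IG, IE]
Visit OE; enqueue QO → queue [MI, HS, YM, NT, JF, IG, IE, QO]
Visit MI → queue [HS, YM, NT, JF, IG, IE, QO]
Visit HS → queue [YM, NT, JF, IG, IE, QO]
Visit YM → queue [NT, JF, IG, IE, QO]
Visit NT → queue [JF, IG, IE, QO]
Visit JF → queue [IG, IE, QO]
Visit IG → queue [IE, QO]
Visit IE → queue [QO]
Visit QO → queue []

YE, WC, VX, RH, OE, MI, HS, YM, NT, JF, IG, IE, QO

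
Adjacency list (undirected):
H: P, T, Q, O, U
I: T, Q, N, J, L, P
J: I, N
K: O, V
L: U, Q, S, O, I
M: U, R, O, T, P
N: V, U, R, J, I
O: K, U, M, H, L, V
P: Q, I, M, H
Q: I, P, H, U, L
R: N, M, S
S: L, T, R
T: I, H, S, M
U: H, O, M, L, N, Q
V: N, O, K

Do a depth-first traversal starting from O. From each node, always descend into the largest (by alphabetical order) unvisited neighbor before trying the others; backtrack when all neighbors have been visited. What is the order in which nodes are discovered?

O -> V -> N -> U -> Q -> P -> M -> T -> S -> R -> L -> I -> J -> H -> K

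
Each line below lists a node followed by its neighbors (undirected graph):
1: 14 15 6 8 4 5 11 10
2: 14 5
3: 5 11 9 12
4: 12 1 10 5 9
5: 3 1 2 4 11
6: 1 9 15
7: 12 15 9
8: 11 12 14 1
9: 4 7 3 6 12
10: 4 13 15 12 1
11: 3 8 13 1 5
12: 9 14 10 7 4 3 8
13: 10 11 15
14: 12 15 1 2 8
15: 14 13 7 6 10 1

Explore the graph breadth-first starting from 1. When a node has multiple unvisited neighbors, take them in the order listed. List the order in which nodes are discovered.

1 14 15 6 8 4 5 11 10 12 2 13 7 9 3

Visit 1; enqueue 14, 15, 6, 8, 4, 5, 11, 10 → queue [14, 15, 6, 8, 4, 5, 11, 10]
Visit 14; enqueue 12, 2 → queue [15, 6, 8, 4, 5, 11, 10, 12, 2]
Visit 15; enqueue 13, 7 → queue [6, 8, 4, 5, 11, 10, 12, 2, 13, 7]
Visit 6; enqueue 9 → queue [8, 4, 5, 11, 10, 12, 2, 13, 7, 9]
Visit 8 → queue [4, 5, 11, 10, 12, 2, 13, 7, 9]
Visit 4 → queue [5, 11, 10, 12, 2, 13, 7, 9]
Visit 5; enqueue 3 → queue [11, 10, 12, 2, 13, 7, 9, 3]
Visit 11 → queue [10, 12, 2, 13, 7, 9, 3]
Visit 10 → queue [12, 2, 13, 7, 9, 3]
Visit 12 → queue [2, 13, 7, 9, 3]
Visit 2 → queue [13, 7, 9, 3]
Visit 13 → queue [7, 9, 3]
Visit 7 → queue [9, 3]
Visit 9 → queue [3]
Visit 3 → queue []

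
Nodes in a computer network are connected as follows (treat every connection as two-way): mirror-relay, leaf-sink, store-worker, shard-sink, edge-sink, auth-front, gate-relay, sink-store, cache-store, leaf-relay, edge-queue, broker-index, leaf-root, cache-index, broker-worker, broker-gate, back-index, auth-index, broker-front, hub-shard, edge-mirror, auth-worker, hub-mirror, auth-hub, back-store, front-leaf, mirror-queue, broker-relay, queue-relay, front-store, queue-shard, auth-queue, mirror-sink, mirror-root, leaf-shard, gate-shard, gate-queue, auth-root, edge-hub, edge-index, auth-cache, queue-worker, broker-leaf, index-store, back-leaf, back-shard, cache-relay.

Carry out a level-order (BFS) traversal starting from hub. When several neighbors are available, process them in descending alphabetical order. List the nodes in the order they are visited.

hub, shard, mirror, edge, auth, sink, queue, leaf, gate, back, root, relay, index, worker, front, cache, store, broker

Visit hub; enqueue shard, mirror, edge, auth → queue [shard, mirror, edge, auth]
Visit shard; enqueue sink, queue, leaf, gate, back → queue [mirror, edge, auth, sink, queue, leaf, gate, back]
Visit mirror; enqueue root, relay → queue [edge, auth, sink, queue, leaf, gate, back, root, relay]
Visit edge; enqueue index → queue [auth, sink, queue, leaf, gate, back, root, relay, index]
Visit auth; enqueue worker, front, cache → queue [sink, queue, leaf, gate, back, root, relay, index, worker, front, cache]
Visit sink; enqueue store → queue [queue, leaf, gate, back, root, relay, index, worker, front, cache, store]
Visit queue → queue [leaf, gate, back, root, relay, index, worker, front, cache, store]
Visit leaf; enqueue broker → queue [gate, back, root, relay, index, worker, front, cache, store, broker]
Visit gate → queue [back, root, relay, index, worker, front, cache, store, broker]
Visit back → queue [root, relay, index, worker, front, cache, store, broker]
Visit root → queue [relay, index, worker, front, cache, store, broker]
Visit relay → queue [index, worker, front, cache, store, broker]
Visit index → queue [worker, front, cache, store, broker]
Visit worker → queue [front, cache, store, broker]
Visit front → queue [cache, store, broker]
Visit cache → queue [store, broker]
Visit store → queue [broker]
Visit broker → queue []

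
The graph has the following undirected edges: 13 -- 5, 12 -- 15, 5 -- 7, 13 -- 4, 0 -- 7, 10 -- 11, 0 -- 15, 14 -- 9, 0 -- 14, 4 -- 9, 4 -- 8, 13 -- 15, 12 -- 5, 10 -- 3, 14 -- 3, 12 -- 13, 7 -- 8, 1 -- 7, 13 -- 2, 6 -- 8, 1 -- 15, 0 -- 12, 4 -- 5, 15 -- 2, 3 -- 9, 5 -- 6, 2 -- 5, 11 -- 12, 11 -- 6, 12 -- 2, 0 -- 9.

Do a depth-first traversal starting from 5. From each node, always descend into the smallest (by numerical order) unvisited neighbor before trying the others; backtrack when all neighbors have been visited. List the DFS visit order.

5, 2, 12, 0, 7, 1, 15, 13, 4, 8, 6, 11, 10, 3, 9, 14

Visit 5
5 → 2
2 → 12
12 → 0
0 → 7
7 → 1
1 → 15
15 → 13
13 → 4
4 → 8
8 → 6
6 → 11
11 → 10
10 → 3
3 → 9
9 → 14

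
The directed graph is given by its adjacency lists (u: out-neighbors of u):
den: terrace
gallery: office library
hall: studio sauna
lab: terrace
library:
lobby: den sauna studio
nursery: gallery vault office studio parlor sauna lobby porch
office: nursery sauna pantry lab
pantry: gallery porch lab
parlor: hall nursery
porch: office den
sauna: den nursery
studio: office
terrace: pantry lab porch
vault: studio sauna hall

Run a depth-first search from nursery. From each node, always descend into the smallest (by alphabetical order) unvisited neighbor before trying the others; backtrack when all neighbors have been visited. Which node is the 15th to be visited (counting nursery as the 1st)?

vault

Visit nursery
nursery → gallery
gallery → library
gallery → office
office → lab
lab → terrace
terrace → pantry
pantry → porch
porch → den
office → sauna
nursery → lobby
lobby → studio
nursery → parlor
parlor → hall
nursery → vault

Visit order: nursery, gallery, library, office, lab, terrace, pantry, porch, den, sauna, lobby, studio, parlor, hall, vault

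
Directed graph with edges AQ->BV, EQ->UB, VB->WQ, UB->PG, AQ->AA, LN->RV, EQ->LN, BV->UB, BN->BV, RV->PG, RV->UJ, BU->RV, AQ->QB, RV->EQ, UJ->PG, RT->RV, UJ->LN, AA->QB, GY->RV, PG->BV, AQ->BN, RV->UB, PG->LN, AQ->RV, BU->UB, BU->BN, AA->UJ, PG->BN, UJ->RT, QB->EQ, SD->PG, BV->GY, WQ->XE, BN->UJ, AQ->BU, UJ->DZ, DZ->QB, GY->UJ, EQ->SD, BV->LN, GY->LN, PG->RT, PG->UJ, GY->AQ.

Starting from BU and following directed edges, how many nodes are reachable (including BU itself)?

BFS from BU visits: BU, BN, RV, UB, BV, UJ, EQ, PG, GY, LN, DZ, RT, SD, AQ, QB, AA
Reachable nodes: 16 of 19 total.

16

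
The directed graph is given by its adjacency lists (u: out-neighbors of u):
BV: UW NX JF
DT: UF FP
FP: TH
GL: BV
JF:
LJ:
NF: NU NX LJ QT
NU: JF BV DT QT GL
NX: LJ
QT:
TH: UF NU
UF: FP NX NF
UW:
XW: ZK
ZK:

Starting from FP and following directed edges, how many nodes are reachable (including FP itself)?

BFS from FP visits: FP, TH, NU, UF, BV, DT, GL, JF, QT, NF, NX, UW, LJ
Reachable nodes: 13 of 15 total.

13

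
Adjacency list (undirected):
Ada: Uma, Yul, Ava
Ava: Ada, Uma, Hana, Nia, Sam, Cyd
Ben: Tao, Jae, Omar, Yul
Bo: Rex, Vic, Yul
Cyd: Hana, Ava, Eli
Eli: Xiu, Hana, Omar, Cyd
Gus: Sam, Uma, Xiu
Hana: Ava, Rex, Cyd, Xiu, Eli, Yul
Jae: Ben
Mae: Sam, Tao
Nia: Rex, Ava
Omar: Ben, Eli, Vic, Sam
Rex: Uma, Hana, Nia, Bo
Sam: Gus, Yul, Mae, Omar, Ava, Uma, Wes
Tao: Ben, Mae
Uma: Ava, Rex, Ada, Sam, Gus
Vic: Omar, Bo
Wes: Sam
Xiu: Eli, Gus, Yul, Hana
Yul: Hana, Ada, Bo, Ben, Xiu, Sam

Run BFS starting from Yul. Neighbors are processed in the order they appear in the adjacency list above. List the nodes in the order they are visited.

Yul, Hana, Ada, Bo, Ben, Xiu, Sam, Ava, Rex, Cyd, Eli, Uma, Vic, Tao, Jae, Omar, Gus, Mae, Wes, Nia

Visit Yul; enqueue Hana, Ada, Bo, Ben, Xiu, Sam → queue [Hana, Ada, Bo, Ben, Xiu, Sam]
Visit Hana; enqueue Ava, Rex, Cyd, Eli → queue [Ada, Bo, Ben, Xiu, Sam, Ava, Rex, Cyd, Eli]
Visit Ada; enqueue Uma → queue [Bo, Ben, Xiu, Sam, Ava, Rex, Cyd, Eli, Uma]
Visit Bo; enqueue Vic → queue [Ben, Xiu, Sam, Ava, Rex, Cyd, Eli, Uma, Vic]
Visit Ben; enqueue Tao, Jae, Omar → queue [Xiu, Sam, Ava, Rex, Cyd, Eli, Uma, Vic, Tao, Jae, Omar]
Visit Xiu; enqueue Gus → queue [Sam, Ava, Rex, Cyd, Eli, Uma, Vic, Tao, Jae, Omar, Gus]
Visit Sam; enqueue Mae, Wes → queue [Ava, Rex, Cyd, Eli, Uma, Vic, Tao, Jae, Omar, Gus, Mae, Wes]
Visit Ava; enqueue Nia → queue [Rex, Cyd, Eli, Uma, Vic, Tao, Jae, Omar, Gus, Mae, Wes, Nia]
Visit Rex → queue [Cyd, Eli, Uma, Vic, Tao, Jae, Omar, Gus, Mae, Wes, Nia]
Visit Cyd → queue [Eli, Uma, Vic, Tao, Jae, Omar, Gus, Mae, Wes, Nia]
Visit Eli → queue [Uma, Vic, Tao, Jae, Omar, Gus, Mae, Wes, Nia]
Visit Uma → queue [Vic, Tao, Jae, Omar, Gus, Mae, Wes, Nia]
Visit Vic → queue [Tao, Jae, Omar, Gus, Mae, Wes, Nia]
Visit Tao → queue [Jae, Omar, Gus, Mae, Wes, Nia]
Visit Jae → queue [Omar, Gus, Mae, Wes, Nia]
Visit Omar → queue [Gus, Mae, Wes, Nia]
Visit Gus → queue [Mae, Wes, Nia]
Visit Mae → queue [Wes, Nia]
Visit Wes → queue [Nia]
Visit Nia → queue []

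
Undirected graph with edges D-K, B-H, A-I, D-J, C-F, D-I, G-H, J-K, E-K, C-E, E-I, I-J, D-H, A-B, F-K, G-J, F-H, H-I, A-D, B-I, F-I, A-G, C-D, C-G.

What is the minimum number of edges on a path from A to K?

2

Level 0: A
Level 1: B, D, G, I
Level 2: C, E, F, H, J, K
K first appears at level 2.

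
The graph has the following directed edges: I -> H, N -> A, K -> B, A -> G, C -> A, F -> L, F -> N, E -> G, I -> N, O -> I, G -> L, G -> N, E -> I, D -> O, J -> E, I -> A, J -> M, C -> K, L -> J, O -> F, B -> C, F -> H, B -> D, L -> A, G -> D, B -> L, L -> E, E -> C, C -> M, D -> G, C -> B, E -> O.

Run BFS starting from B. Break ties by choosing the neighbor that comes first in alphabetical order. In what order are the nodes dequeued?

Visit B; enqueue C, D, L → queue [C, D, L]
Visit C; enqueue A, K, M → queue [D, L, A, K, M]
Visit D; enqueue G, O → queue [L, A, K, M, G, O]
Visit L; enqueue E, J → queue [A, K, M, G, O, E, J]
Visit A → queue [K, M, G, O, E, J]
Visit K → queue [M, G, O, E, J]
Visit M → queue [G, O, E, J]
Visit G; enqueue N → queue [O, E, J, N]
Visit O; enqueue F, I → queue [E, J, N, F, I]
Visit E → queue [J, N, F, I]
Visit J → queue [N, F, I]
Visit N → queue [F, I]
Visit F; enqueue H → queue [I, H]
Visit I → queue [H]
Visit H → queue []

B → C → D → L → A → K → M → G → O → E → J → N → F → I → H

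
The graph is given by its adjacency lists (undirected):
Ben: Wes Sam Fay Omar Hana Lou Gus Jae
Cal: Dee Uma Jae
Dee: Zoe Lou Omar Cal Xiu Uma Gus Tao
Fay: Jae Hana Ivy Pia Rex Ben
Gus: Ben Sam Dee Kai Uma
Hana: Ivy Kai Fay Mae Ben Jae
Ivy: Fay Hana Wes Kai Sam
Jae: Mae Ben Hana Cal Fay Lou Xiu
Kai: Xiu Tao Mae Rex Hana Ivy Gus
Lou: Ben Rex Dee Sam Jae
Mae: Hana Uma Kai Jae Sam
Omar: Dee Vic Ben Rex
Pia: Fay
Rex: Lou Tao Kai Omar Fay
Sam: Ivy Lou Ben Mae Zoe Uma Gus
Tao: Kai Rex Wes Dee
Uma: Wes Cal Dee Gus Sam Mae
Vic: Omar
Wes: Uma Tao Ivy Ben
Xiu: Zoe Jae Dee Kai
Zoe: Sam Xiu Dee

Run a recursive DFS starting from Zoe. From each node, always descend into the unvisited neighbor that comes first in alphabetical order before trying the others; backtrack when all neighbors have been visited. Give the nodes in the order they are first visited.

Zoe -> Dee -> Cal -> Jae -> Ben -> Fay -> Hana -> Ivy -> Kai -> Gus -> Sam -> Lou -> Rex -> Omar -> Vic -> Tao -> Wes -> Uma -> Mae -> Xiu -> Pia

Visit Zoe
Zoe → Dee
Dee → Cal
Cal → Jae
Jae → Ben
Ben → Fay
Fay → Hana
Hana → Ivy
Ivy → Kai
Kai → Gus
Gus → Sam
Sam → Lou
Lou → Rex
Rex → Omar
Omar → Vic
Rex → Tao
Tao → Wes
Wes → Uma
Uma → Mae
Kai → Xiu
Fay → Pia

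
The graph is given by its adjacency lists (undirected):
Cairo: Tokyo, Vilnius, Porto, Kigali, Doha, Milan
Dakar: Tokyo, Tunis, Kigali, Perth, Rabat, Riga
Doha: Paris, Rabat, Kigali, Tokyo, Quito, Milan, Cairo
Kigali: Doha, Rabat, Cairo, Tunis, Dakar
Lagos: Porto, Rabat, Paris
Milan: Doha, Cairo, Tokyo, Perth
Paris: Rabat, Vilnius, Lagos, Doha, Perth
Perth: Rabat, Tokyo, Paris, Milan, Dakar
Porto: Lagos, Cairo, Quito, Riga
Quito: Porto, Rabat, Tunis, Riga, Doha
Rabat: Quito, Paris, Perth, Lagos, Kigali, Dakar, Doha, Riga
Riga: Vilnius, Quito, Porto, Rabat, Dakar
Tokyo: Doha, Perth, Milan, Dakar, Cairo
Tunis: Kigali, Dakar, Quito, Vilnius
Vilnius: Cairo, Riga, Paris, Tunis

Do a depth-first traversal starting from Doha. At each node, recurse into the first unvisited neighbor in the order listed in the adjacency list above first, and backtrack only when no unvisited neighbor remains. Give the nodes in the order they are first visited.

Doha, Paris, Rabat, Quito, Porto, Lagos, Cairo, Tokyo, Perth, Milan, Dakar, Tunis, Kigali, Vilnius, Riga

Visit Doha
Doha → Paris
Paris → Rabat
Rabat → Quito
Quito → Porto
Porto → Lagos
Porto → Cairo
Cairo → Tokyo
Tokyo → Perth
Perth → Milan
Perth → Dakar
Dakar → Tunis
Tunis → Kigali
Tunis → Vilnius
Vilnius → Riga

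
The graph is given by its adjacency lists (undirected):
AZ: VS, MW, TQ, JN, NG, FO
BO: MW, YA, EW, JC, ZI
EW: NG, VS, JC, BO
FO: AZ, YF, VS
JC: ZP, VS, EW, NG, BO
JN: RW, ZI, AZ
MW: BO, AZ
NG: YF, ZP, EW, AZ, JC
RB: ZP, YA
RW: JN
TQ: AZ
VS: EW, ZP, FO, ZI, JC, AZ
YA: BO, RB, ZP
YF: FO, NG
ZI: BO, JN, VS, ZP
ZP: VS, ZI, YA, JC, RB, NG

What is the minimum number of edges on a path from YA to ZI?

2

Level 0: YA
Level 1: BO, RB, ZP
Level 2: EW, JC, MW, NG, VS, ZI
Level 3: AZ, FO, JN, YF
Level 4: RW, TQ
ZI first appears at level 2.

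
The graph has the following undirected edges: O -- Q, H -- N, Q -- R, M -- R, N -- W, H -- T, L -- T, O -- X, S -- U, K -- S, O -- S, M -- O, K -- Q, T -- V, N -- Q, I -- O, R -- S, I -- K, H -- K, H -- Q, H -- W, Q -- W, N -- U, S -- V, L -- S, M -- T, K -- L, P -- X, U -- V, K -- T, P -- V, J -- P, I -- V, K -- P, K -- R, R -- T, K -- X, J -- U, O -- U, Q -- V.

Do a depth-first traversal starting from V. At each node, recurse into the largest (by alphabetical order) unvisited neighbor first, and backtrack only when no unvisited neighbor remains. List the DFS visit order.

Visit V
V → U
U → S
S → R
R → T
T → M
M → O
O → X
X → P
P → K
K → Q
Q → W
W → N
N → H
K → L
K → I
P → J

V, U, S, R, T, M, O, X, P, K, Q, W, N, H, L, I, J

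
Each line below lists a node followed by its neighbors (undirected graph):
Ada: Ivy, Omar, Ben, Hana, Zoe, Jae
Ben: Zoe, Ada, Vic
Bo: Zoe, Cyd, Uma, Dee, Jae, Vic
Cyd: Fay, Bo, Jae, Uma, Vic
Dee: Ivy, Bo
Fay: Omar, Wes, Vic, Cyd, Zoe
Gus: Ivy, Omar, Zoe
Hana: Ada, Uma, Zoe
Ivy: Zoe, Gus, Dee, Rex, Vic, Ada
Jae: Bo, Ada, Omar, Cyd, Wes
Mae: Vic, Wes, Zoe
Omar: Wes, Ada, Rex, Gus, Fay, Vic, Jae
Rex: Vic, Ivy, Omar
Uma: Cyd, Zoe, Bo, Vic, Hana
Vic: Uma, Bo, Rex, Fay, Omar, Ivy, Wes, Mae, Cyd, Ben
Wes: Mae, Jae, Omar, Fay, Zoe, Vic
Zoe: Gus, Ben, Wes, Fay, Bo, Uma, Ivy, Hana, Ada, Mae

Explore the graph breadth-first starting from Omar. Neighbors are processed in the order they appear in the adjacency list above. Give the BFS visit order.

Visit Omar; enqueue Wes, Ada, Rex, Gus, Fay, Vic, Jae → queue [Wes, Ada, Rex, Gus, Fay, Vic, Jae]
Visit Wes; enqueue Mae, Zoe → queue [Ada, Rex, Gus, Fay, Vic, Jae, Mae, Zoe]
Visit Ada; enqueue Ivy, Ben, Hana → queue [Rex, Gus, Fay, Vic, Jae, Mae, Zoe, Ivy, Ben, Hana]
Visit Rex → queue [Gus, Fay, Vic, Jae, Mae, Zoe, Ivy, Ben, Hana]
Visit Gus → queue [Fay, Vic, Jae, Mae, Zoe, Ivy, Ben, Hana]
Visit Fay; enqueue Cyd → queue [Vic, Jae, Mae, Zoe, Ivy, Ben, Hana, Cyd]
Visit Vic; enqueue Uma, Bo → queue [Jae, Mae, Zoe, Ivy, Ben, Hana, Cyd, Uma, Bo]
Visit Jae → queue [Mae, Zoe, Ivy, Ben, Hana, Cyd, Uma, Bo]
Visit Mae → queue [Zoe, Ivy, Ben, Hana, Cyd, Uma, Bo]
Visit Zoe → queue [Ivy, Ben, Hana, Cyd, Uma, Bo]
Visit Ivy; enqueue Dee → queue [Ben, Hana, Cyd, Uma, Bo, Dee]
Visit Ben → queue [Hana, Cyd, Uma, Bo, Dee]
Visit Hana → queue [Cyd, Uma, Bo, Dee]
Visit Cyd → queue [Uma, Bo, Dee]
Visit Uma → queue [Bo, Dee]
Visit Bo → queue [Dee]
Visit Dee → queue []

Omar → Wes → Ada → Rex → Gus → Fay → Vic → Jae → Mae → Zoe → Ivy → Ben → Hana → Cyd → Uma → Bo → Dee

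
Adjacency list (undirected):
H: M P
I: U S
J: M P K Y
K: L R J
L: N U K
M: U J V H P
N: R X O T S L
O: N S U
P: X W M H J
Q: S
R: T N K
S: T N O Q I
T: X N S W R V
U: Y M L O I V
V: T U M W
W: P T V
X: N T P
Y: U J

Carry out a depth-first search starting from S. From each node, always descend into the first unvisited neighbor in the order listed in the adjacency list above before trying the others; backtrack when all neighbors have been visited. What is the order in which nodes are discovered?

S, T, X, N, R, K, L, U, Y, J, M, V, W, P, H, O, I, Q

Visit S
S → T
T → X
X → N
N → R
R → K
K → L
L → U
U → Y
Y → J
J → M
M → V
V → W
W → P
P → H
U → O
U → I
S → Q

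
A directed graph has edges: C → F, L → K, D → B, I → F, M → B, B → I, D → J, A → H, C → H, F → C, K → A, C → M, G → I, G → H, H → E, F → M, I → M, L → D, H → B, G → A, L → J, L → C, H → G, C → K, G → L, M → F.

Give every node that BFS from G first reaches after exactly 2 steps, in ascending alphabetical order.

Level 0: G
Level 1: A, H, I, L
Level 2: B, C, D, E, F, J, K, M

B, C, D, E, F, J, K, M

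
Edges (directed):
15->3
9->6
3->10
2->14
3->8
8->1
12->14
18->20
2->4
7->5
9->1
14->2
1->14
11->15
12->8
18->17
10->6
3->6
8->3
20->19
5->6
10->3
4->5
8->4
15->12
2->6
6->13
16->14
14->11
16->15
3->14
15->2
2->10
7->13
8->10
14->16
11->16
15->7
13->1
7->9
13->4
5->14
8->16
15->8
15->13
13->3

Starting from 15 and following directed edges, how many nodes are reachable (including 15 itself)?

16

BFS from 15 visits: 15, 13, 12, 8, 7, 3, 2, 4, 1, 14, 16, 10, 9, 5, 6, 11
Reachable nodes: 16 of 20 total.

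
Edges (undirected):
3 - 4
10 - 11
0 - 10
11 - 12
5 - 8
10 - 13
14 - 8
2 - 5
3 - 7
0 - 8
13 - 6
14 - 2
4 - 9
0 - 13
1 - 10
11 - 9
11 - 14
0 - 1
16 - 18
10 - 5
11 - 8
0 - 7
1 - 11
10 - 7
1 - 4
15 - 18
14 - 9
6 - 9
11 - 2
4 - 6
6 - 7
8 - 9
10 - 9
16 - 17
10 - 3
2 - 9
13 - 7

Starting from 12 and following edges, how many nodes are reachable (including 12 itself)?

BFS from 12 visits: 12, 11, 14, 10, 9, 8, 2, 1, 13, 7, 5, 3, 0, 6, 4
Reachable nodes: 15 of 19 total.

15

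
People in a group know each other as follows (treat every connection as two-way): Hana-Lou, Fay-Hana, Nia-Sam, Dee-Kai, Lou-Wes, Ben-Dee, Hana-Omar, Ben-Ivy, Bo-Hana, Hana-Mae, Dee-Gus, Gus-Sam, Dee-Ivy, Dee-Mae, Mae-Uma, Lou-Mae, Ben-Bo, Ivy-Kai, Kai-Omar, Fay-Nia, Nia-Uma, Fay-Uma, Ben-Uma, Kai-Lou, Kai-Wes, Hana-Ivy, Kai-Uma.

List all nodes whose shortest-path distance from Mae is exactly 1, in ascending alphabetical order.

Level 0: Mae
Level 1: Dee, Hana, Lou, Uma
Level 2: Ben, Bo, Fay, Gus, Ivy, Kai, Nia, Omar, Wes
Level 3: Sam

Dee, Hana, Lou, Uma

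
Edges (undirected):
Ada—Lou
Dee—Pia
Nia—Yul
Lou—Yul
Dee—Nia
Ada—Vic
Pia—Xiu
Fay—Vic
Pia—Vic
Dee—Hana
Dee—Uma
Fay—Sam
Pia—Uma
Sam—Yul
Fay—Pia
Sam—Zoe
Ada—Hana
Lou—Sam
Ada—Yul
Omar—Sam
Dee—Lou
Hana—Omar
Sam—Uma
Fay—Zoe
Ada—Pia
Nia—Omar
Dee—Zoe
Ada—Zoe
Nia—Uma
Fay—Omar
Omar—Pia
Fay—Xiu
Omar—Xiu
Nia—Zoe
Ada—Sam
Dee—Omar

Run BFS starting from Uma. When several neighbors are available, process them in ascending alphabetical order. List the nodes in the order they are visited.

Visit Uma; enqueue Dee, Nia, Pia, Sam → queue [Dee, Nia, Pia, Sam]
Visit Dee; enqueue Hana, Lou, Omar, Zoe → queue [Nia, Pia, Sam, Hana, Lou, Omar, Zoe]
Visit Nia; enqueue Yul → queue [Pia, Sam, Hana, Lou, Omar, Zoe, Yul]
Visit Pia; enqueue Ada, Fay, Vic, Xiu → queue [Sam, Hana, Lou, Omar, Zoe, Yul, Ada, Fay, Vic, Xiu]
Visit Sam → queue [Hana, Lou, Omar, Zoe, Yul, Ada, Fay, Vic, Xiu]
Visit Hana → queue [Lou, Omar, Zoe, Yul, Ada, Fay, Vic, Xiu]
Visit Lou → queue [Omar, Zoe, Yul, Ada, Fay, Vic, Xiu]
Visit Omar → queue [Zoe, Yul, Ada, Fay, Vic, Xiu]
Visit Zoe → queue [Yul, Ada, Fay, Vic, Xiu]
Visit Yul → queue [Ada, Fay, Vic, Xiu]
Visit Ada → queue [Fay, Vic, Xiu]
Visit Fay → queue [Vic, Xiu]
Visit Vic → queue [Xiu]
Visit Xiu → queue []

Uma Dee Nia Pia Sam Hana Lou Omar Zoe Yul Ada Fay Vic Xiu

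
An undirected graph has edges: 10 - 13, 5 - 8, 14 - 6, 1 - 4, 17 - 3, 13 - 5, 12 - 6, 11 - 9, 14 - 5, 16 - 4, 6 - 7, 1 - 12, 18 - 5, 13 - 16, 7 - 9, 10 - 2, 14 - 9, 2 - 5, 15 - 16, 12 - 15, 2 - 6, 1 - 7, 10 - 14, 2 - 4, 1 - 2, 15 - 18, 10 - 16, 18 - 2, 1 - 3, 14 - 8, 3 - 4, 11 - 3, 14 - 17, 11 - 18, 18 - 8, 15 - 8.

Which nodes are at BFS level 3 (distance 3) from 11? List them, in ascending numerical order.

Level 0: 11
Level 1: 3, 9, 18
Level 2: 1, 2, 4, 5, 7, 8, 14, 15, 17
Level 3: 6, 10, 12, 13, 16

6, 10, 12, 13, 16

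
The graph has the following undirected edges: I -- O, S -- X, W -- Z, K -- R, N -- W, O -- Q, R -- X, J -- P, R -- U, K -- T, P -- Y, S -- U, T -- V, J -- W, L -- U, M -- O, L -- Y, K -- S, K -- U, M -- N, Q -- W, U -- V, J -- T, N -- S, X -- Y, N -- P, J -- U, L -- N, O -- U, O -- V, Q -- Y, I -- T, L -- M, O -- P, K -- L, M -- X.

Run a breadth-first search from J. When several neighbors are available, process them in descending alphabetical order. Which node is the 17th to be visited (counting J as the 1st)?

M

Visit J; enqueue W, U, T, P → queue [W, U, T, P]
Visit W; enqueue Z, Q, N → queue [U, T, P, Z, Q, N]
Visit U; enqueue V, S, R, O, L, K → queue [T, P, Z, Q, N, V, S, R, O, L, K]
Visit T; enqueue I → queue [P, Z, Q, N, V, S, R, O, L, K, I]
Visit P; enqueue Y → queue [Z, Q, N, V, S, R, O, L, K, I, Y]
Visit Z → queue [Q, N, V, S, R, O, L, K, I, Y]
Visit Q → queue [N, V, S, R, O, L, K, I, Y]
Visit N; enqueue M → queue [V, S, R, O, L, K, I, Y, M]
Visit V → queue [S, R, O, L, K, I, Y, M]
Visit S; enqueue X → queue [R, O, L, K, I, Y, M, X]
Visit R → queue [O, L, K, I, Y, M, X]
Visit O → queue [L, K, I, Y, M, X]
Visit L → queue [K, I, Y, M, X]
Visit K → queue [I, Y, M, X]
Visit I → queue [Y, M, X]
Visit Y → queue [M, X]
Visit M → queue [X]
Visit X → queue []

Visit order: J, W, U, T, P, Z, Q, N, V, S, R, O, L, K, I, Y, M, X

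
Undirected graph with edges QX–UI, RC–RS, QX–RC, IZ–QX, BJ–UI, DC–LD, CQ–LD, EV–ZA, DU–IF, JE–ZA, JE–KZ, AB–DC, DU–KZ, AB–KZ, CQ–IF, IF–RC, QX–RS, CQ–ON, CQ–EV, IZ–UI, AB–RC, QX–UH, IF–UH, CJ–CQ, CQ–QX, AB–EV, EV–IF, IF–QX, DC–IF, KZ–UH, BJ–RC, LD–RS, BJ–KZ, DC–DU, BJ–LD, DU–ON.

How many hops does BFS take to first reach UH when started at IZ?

Level 0: IZ
Level 1: QX, UI
Level 2: BJ, CQ, IF, RC, RS, UH
Level 3: AB, CJ, DC, DU, EV, KZ, LD, ON
Level 4: JE, ZA
UH first appears at level 2.

2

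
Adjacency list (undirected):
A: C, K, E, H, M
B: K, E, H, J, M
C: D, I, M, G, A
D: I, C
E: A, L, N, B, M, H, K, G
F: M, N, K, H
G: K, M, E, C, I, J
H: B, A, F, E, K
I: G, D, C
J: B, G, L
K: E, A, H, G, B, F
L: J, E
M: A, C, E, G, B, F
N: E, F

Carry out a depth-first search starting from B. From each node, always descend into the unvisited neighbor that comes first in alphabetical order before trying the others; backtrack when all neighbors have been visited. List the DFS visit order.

Visit B
B → E
E → A
A → C
C → D
D → I
I → G
G → J
J → L
G → K
K → F
F → H
F → M
F → N

B, E, A, C, D, I, G, J, L, K, F, H, M, N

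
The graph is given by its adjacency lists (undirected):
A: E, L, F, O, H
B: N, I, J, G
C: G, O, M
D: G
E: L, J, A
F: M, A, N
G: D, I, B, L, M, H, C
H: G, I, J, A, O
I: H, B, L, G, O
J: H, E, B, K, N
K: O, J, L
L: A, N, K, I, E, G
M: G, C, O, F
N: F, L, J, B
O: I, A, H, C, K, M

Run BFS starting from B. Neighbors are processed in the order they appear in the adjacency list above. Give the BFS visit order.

B, N, I, J, G, F, L, H, O, E, K, D, M, C, A

Visit B; enqueue N, I, J, G → queue [N, I, J, G]
Visit N; enqueue F, L → queue [I, J, G, F, L]
Visit I; enqueue H, O → queue [J, G, F, L, H, O]
Visit J; enqueue E, K → queue [G, F, L, H, O, E, K]
Visit G; enqueue D, M, C → queue [F, L, H, O, E, K, D, M, C]
Visit F; enqueue A → queue [L, H, O, E, K, D, M, C, A]
Visit L → queue [H, O, E, K, D, M, C, A]
Visit H → queue [O, E, K, D, M, C, A]
Visit O → queue [E, K, D, M, C, A]
Visit E → queue [K, D, M, C, A]
Visit K → queue [D, M, C, A]
Visit D → queue [M, C, A]
Visit M → queue [C, A]
Visit C → queue [A]
Visit A → queue []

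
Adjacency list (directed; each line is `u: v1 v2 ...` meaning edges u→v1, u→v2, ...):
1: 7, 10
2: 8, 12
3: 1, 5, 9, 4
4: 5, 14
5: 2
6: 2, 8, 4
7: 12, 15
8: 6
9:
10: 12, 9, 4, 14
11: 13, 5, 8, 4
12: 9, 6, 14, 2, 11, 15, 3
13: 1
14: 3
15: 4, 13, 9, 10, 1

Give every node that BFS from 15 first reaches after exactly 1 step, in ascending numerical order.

1, 4, 9, 10, 13

Level 0: 15
Level 1: 1, 4, 9, 10, 13
Level 2: 5, 7, 12, 14
Level 3: 2, 3, 6, 11
Level 4: 8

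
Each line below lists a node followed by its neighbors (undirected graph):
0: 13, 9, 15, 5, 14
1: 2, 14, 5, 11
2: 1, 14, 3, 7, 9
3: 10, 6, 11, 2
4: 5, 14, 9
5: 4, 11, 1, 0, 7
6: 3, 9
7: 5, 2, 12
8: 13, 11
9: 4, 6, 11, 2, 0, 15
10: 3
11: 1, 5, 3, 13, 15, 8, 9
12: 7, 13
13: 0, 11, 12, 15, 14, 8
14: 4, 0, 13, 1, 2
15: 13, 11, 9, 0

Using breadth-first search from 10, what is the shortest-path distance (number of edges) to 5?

Level 0: 10
Level 1: 3
Level 2: 2, 6, 11
Level 3: 1, 5, 7, 8, 9, 13, 14, 15
Level 4: 0, 4, 12
5 first appears at level 3.

3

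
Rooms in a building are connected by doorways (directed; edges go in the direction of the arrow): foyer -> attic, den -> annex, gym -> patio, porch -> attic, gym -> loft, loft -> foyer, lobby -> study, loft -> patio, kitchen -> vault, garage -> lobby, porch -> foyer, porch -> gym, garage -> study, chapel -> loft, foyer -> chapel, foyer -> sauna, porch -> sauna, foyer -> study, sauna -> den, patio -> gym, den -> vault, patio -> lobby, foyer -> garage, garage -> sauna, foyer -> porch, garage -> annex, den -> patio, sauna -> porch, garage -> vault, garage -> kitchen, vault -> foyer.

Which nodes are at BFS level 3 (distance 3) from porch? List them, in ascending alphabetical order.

annex, kitchen, lobby, vault

Level 0: porch
Level 1: attic, foyer, gym, sauna
Level 2: chapel, den, garage, loft, patio, study
Level 3: annex, kitchen, lobby, vault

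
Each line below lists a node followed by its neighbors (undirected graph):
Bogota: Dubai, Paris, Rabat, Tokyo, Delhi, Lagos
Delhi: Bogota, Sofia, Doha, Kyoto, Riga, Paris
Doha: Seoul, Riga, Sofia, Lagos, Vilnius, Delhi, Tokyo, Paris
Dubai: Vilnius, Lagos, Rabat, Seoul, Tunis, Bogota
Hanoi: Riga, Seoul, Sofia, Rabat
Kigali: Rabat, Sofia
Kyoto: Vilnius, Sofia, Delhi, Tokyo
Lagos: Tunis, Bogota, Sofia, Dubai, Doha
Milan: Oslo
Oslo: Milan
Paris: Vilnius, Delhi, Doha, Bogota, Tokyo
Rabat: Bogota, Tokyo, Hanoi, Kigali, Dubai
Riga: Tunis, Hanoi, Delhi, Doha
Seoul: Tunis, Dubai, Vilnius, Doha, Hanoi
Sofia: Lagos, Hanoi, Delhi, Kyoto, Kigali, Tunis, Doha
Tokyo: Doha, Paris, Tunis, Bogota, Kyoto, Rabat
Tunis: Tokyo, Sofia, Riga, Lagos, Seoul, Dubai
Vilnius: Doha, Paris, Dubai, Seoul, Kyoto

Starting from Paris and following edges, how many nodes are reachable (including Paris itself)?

BFS from Paris visits: Paris, Vilnius, Delhi, Doha, Bogota, Tokyo, Dubai, Seoul, Kyoto, Sofia, Riga, Lagos, Rabat, Tunis, Hanoi, Kigali
Reachable nodes: 16 of 18 total.

16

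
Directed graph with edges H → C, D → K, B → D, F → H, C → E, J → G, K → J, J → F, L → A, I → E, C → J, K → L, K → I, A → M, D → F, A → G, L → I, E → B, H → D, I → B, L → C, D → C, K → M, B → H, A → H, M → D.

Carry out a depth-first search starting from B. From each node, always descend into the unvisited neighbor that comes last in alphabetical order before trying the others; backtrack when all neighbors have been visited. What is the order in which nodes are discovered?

B, H, D, K, M, L, I, E, C, J, G, F, A

Visit B
B → H
H → D
D → K
K → M
K → L
L → I
I → E
L → C
C → J
J → G
J → F
L → A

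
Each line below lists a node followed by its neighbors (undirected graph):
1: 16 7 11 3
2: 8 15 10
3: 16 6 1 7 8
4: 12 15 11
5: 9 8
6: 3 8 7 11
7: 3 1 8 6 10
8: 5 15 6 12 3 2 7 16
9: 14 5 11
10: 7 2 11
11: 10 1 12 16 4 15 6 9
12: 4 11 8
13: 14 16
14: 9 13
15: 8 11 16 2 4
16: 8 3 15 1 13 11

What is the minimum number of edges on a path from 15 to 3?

2

Level 0: 15
Level 1: 2, 4, 8, 11, 16
Level 2: 1, 3, 5, 6, 7, 9, 10, 12, 13
Level 3: 14
3 first appears at level 2.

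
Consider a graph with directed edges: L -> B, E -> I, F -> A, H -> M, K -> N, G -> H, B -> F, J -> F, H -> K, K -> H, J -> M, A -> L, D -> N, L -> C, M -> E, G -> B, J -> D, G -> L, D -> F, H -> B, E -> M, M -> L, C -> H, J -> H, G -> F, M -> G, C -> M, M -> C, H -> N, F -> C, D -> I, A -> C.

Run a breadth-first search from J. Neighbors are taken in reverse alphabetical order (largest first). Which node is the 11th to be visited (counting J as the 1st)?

K

Visit J; enqueue M, H, F, D → queue [M, H, F, D]
Visit M; enqueue L, G, E, C → queue [H, F, D, L, G, E, C]
Visit H; enqueue N, K, B → queue [F, D, L, G, E, C, N, K, B]
Visit F; enqueue A → queue [D, L, G, E, C, N, K, B, A]
Visit D; enqueue I → queue [L, G, E, C, N, K, B, A, I]
Visit L → queue [G, E, C, N, K, B, A, I]
Visit G → queue [E, C, N, K, B, A, I]
Visit E → queue [C, N, K, B, A, I]
Visit C → queue [N, K, B, A, I]
Visit N → queue [K, B, A, I]
Visit K → queue [B, A, I]
Visit B → queue [A, I]
Visit A → queue [I]
Visit I → queue []

Visit order: J, M, H, F, D, L, G, E, C, N, K, B, A, I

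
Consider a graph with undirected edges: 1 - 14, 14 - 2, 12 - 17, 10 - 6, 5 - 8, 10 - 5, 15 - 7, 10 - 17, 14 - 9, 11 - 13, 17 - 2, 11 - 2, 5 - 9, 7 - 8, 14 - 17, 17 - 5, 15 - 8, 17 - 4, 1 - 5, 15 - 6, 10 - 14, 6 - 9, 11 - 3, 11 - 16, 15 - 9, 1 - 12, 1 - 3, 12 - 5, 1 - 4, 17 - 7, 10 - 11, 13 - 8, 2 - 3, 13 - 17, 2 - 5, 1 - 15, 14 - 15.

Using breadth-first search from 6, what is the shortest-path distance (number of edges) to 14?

2

Level 0: 6
Level 1: 9, 10, 15
Level 2: 1, 5, 7, 8, 11, 14, 17
Level 3: 2, 3, 4, 12, 13, 16
14 first appears at level 2.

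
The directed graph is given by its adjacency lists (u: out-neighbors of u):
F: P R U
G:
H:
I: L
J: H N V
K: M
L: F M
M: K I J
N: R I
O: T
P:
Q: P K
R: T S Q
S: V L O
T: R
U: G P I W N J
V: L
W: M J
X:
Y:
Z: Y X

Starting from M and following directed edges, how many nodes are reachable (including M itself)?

BFS from M visits: M, I, J, K, L, H, N, V, F, R, P, U, Q, S, T, G, W, O
Reachable nodes: 18 of 21 total.

18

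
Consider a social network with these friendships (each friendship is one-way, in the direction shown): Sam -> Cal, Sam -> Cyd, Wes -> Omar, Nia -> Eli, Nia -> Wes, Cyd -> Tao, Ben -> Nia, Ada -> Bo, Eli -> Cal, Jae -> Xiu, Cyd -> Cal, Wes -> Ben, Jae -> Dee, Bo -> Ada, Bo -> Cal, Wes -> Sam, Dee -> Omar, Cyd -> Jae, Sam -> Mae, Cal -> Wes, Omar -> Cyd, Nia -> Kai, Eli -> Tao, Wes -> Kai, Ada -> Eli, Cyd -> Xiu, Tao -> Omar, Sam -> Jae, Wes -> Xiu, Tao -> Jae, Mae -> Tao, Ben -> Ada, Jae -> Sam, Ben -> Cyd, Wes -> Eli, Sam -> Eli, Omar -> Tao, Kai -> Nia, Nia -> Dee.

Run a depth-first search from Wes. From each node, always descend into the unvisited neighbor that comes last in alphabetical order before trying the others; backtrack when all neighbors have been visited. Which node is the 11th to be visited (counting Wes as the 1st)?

Eli

Visit Wes
Wes → Xiu
Wes → Sam
Sam → Mae
Mae → Tao
Tao → Omar
Omar → Cyd
Cyd → Jae
Jae → Dee
Cyd → Cal
Sam → Eli
Wes → Kai
Kai → Nia
Wes → Ben
Ben → Ada
Ada → Bo

Visit order: Wes, Xiu, Sam, Mae, Tao, Omar, Cyd, Jae, Dee, Cal, Eli, Kai, Nia, Ben, Ada, Bo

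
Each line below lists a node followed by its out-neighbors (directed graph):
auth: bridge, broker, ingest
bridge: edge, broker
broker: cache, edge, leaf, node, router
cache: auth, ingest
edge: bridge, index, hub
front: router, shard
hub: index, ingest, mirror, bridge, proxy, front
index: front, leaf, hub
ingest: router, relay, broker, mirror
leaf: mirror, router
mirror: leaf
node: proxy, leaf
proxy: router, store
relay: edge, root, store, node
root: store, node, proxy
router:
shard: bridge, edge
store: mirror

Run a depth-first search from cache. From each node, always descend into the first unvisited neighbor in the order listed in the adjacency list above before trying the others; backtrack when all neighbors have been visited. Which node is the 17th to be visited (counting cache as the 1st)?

proxy

Visit cache
cache → auth
auth → bridge
bridge → edge
edge → index
index → front
front → router
front → shard
index → leaf
leaf → mirror
index → hub
hub → ingest
ingest → relay
relay → root
root → store
root → node
node → proxy
ingest → broker

Visit order: cache, auth, bridge, edge, index, front, router, shard, leaf, mirror, hub, ingest, relay, root, store, node, proxy, broker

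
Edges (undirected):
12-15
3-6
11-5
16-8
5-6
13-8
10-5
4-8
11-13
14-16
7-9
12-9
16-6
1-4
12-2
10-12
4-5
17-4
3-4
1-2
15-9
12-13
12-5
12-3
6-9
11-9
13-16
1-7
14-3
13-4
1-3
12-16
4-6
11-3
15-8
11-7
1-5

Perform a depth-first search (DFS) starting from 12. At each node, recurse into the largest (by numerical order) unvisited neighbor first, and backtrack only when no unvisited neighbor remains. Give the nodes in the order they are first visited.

Visit 12
12 → 16
16 → 14
14 → 3
3 → 11
11 → 13
13 → 8
8 → 15
15 → 9
9 → 7
7 → 1
1 → 5
5 → 10
5 → 6
6 → 4
4 → 17
1 → 2

12, 16, 14, 3, 11, 13, 8, 15, 9, 7, 1, 5, 10, 6, 4, 17, 2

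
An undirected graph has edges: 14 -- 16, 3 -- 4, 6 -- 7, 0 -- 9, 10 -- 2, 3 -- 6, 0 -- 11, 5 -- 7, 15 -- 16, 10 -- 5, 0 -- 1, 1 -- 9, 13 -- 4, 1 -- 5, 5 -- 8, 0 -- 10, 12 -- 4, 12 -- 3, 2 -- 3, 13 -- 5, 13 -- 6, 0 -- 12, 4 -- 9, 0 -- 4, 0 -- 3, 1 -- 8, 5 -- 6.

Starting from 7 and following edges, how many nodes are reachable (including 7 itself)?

BFS from 7 visits: 7, 5, 6, 1, 8, 10, 13, 3, 0, 9, 2, 4, 12, 11
Reachable nodes: 14 of 17 total.

14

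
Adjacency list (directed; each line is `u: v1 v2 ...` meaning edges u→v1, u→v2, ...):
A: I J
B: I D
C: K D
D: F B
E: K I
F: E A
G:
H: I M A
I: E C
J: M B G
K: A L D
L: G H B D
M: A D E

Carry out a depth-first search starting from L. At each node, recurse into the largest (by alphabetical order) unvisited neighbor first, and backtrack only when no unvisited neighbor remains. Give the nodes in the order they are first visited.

Visit L
L → H
H → M
M → E
E → K
K → D
D → F
F → A
A → J
J → G
J → B
B → I
I → C

L H M E K D F A J G B I C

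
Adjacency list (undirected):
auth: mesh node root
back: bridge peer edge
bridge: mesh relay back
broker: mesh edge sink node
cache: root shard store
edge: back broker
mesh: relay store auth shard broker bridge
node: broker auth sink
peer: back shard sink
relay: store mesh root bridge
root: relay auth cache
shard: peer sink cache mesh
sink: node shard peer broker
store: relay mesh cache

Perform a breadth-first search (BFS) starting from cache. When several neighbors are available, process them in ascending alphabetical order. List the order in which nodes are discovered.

Visit cache; enqueue root, shard, store → queue [root, shard, store]
Visit root; enqueue auth, relay → queue [shard, store, auth, relay]
Visit shard; enqueue mesh, peer, sink → queue [store, auth, relay, mesh, peer, sink]
Visit store → queue [auth, relay, mesh, peer, sink]
Visit auth; enqueue node → queue [relay, mesh, peer, sink, node]
Visit relay; enqueue bridge → queue [mesh, peer, sink, node, bridge]
Visit mesh; enqueue broker → queue [peer, sink, node, bridge, broker]
Visit peer; enqueue back → queue [sink, node, bridge, broker, back]
Visit sink → queue [node, bridge, broker, back]
Visit node → queue [bridge, broker, back]
Visit bridge → queue [broker, back]
Visit broker; enqueue edge → queue [back, edge]
Visit back → queue [edge]
Visit edge → queue []

cache, root, shard, store, auth, relay, mesh, peer, sink, node, bridge, broker, back, edge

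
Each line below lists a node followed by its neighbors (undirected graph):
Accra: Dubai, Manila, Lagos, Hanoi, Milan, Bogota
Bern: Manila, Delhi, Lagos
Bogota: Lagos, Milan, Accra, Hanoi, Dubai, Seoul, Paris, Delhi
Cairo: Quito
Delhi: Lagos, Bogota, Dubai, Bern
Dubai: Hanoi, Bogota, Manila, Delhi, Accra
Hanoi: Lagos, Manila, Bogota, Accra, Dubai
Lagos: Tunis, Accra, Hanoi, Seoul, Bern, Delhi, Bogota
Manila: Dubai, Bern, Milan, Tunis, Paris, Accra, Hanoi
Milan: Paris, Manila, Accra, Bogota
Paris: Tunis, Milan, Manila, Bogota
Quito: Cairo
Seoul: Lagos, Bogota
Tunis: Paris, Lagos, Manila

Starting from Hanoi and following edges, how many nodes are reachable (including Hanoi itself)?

12

BFS from Hanoi visits: Hanoi, Manila, Lagos, Dubai, Bogota, Accra, Tunis, Paris, Milan, Bern, Seoul, Delhi
Reachable nodes: 12 of 14 total.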